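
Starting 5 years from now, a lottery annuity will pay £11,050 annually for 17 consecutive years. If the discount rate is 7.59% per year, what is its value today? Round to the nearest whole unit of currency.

£77,324

PV at t=4 (ordinary 17-year annuity): 11050 × a(17|0.0759) = 11050 × 9.376524 = 103,610.5855
Discount back 4 years: 103,610.5855 × (1+0.0759)^(−4) = 103,610.5855 × 0.746298 = 77,324.3891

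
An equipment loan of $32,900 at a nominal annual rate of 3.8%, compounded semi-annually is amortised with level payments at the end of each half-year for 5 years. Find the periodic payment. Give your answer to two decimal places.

$3,643.51

i = 0.038/2 = 0.019 per half-year; n = 5·2 = 10.
PMT = 32900 / ( [1 − (1+0.019)^(−10)] / 0.019 ) = 32900 / 9.029765 = 3,643.5057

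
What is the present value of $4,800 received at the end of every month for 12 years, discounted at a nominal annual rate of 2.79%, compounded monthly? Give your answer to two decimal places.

Periodic rate i = 0.0279/12 = 0.002325; n = 12 × 12 = 144 periods.
PV = 4800 × [1 − (1+0.002325)^(−144)] / 0.002325 = 4800 × 122.254082 = 586,819.5917

$586,819.59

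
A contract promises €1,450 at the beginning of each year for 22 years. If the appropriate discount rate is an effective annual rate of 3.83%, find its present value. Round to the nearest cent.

€22,114.52

Annuity factor a(22|0.0383) × (1+i) = 15.251392; PV = 1450 × 15.251392 = 22,114.5180
(annuity-due: payments at period start, so ×(1+i).)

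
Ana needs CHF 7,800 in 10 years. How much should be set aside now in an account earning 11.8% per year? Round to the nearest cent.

CHF 2,556.68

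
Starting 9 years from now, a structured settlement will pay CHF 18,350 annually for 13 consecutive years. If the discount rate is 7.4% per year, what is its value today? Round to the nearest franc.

CHF 84,703

PV at t=8 (ordinary 13-year annuity): 18350 × a(13|0.074) = 18350 × 8.171406 = 149,945.3005
PV₀ = 149,945.3005 / (1+0.074)^8 = 149,945.3005 / 1.770249 = 84,702.9640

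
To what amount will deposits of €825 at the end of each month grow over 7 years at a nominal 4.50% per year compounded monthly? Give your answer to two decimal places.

Periodic rate i = 0.045/12 = 0.00375; n = 7 × 12 = 84 periods.
FV = 825 × [(1+0.00375)^84 − 1] / 0.00375 = 825 × 98.520602 = 81,279.4965

€81,279.50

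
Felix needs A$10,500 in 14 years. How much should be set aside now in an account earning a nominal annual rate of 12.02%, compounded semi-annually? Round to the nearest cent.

A$2,048.70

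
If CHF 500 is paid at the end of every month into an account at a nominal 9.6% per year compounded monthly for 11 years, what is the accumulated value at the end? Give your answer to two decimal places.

CHF 116,424.68

With 12 periods per year: i = 0.008, n = 132.
FV = PMT · [(1+i)^n − 1] / i = 500 · 232.849365 = 116,424.6827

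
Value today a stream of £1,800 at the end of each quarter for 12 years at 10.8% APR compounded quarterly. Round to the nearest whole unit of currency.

i = 0.108/4 = 0.027 per quarter; n = 12·4 = 48.
PV = 1800 × [1 − (1+0.027)^(−48)] / 0.027 = 1800 × 26.727125 = 48,108.8257

£48,109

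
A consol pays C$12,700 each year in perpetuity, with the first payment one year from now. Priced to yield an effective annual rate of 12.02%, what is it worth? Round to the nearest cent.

PV = C/r = 12700/0.1202 = 105,657.2379

C$105,657.24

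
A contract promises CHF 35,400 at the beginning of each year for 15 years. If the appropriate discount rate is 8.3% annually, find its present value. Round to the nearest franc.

PV = 35400 × [1 − (1+0.083)^(−15)] / 0.083 × (1+i) = 35400 × 9.102498 = 322,228.4200
Payments are at the start of each period, so multiply by (1+i).

CHF 322,228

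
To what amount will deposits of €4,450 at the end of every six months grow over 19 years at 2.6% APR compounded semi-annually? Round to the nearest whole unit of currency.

€216,903

With 2 periods per year: i = 0.013, n = 38.
FV = 4450 × [(1+0.013)^38 − 1] / 0.013 = 4450 × 48.742281 = 216,903.1490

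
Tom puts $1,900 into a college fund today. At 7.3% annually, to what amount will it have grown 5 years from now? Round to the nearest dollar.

$2,702

FV = PV·(1+i)^n = 1,900 × 1.422324 = 2,702.4160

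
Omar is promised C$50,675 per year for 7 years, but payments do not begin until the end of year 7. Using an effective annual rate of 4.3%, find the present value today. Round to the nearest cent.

C$233,661.50

Value one period before first payment (t=6): 50675 × [1 − (1+0.043)^(−7)] / 0.043 = 50675 × 5.936073 = 300,810.5128
PV₀ = 300,810.5128 / (1+0.043)^6 = 300,810.5128 / 1.287377 = 233,661.4995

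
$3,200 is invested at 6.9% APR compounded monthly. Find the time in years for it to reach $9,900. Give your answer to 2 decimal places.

Periodic rate i = 0.069/12 = 0.00575.
(1+i)^n = 9900/3200 = 3.09375, so n = ln 3.09375 / ln 1.00575 = 196.9788 months
= 196.9788/12 years

16.41 years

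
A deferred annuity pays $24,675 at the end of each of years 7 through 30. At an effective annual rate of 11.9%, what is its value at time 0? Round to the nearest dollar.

$98,507

Value one period before first payment (t=6): 24675 × [1 − (1+0.119)^(−24)] / 0.119 = 24675 × 7.837733 = 193,396.0683
Discount back 6 years: 193,396.0683 × (1+0.119)^(−6) = 193,396.0683 × 0.509354 = 98,507.0065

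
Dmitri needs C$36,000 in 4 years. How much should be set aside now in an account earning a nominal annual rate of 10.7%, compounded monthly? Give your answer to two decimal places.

C$23,509.76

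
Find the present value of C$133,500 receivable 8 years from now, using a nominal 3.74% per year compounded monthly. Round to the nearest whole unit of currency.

With 12 periods per year: i = 0.00311667, n = 96.
Discount factor = (1+0.00311667)^(−96) = 0.741756; PV = 133,500 × 0.741756 = 99,024.4476

C$99,024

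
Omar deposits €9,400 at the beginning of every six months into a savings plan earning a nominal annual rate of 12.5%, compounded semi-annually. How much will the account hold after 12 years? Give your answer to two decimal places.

€524,854.24

i = 0.125/2 = 0.0625 per half-year; n = 12·2 = 24.
FV = 9400 × [(1+0.0625)^24 − 1] / 0.0625 × (1+i) = 9400 × 55.835558 = 524,854.2436
(Beginning-of-period payments → annuity-due factor ×(1+i).)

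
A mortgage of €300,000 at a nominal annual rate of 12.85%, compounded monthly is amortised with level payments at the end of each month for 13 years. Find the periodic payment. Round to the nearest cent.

i = 0.1285/12 = 0.0107083 per month; n = 13·12 = 156.
PMT = 300000 / ( [1 − (1+0.0107083)^(−156)] / 0.0107083 ) = 300000 / 75.657772 = 3,965.2238

€3,965.22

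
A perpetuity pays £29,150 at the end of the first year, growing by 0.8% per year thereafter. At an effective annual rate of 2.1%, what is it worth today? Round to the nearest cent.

£2,242,307.69

PV = PMT / (i − g) = 29150 / (0.021 − 0.008) = 29150 / 0.013000 = 2,242,307.6923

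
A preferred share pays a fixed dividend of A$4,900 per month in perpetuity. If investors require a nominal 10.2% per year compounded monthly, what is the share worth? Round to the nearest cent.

A$576,470.59

Periodic rate i = 0.102/12 = 0.0085.
PV = C/r = 4900/0.0085 = 576,470.5882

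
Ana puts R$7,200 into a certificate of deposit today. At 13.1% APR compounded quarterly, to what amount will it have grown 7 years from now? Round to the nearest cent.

i = 0.131/4 = 0.03275 per quarter; n = 7·4 = 28.
FV = 7,200 × (1 + 0.03275)^28 = 17,749.9935

R$17,749.99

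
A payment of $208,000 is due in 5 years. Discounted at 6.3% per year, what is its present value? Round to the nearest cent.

Discount factor = (1+0.063)^(−5) = 0.736773; PV = 208,000 × 0.736773 = 153,248.7752

$153,248.78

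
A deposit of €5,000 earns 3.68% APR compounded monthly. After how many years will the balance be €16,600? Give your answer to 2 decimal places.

Periodic rate i = 0.0368/12 = 0.00306667.
(1+i)^n = 16600/5000 = 3.32000, so n = ln 3.32000 / ln 1.00307 = 391.8925 months
= 391.8925/12 years

32.66 years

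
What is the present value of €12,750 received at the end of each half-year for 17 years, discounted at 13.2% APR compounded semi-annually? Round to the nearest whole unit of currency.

Periodic rate i = 0.132/2 = 0.066; n = 17 × 2 = 34 periods.
Annuity factor a(34|0.066) = 13.426825; PV = 12750 × 13.426825 = 171,192.0177

€171,192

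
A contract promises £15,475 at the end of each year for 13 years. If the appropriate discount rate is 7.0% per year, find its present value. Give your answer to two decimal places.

PV = 15475 × [1 − (1+0.07)^(−13)] / 0.07 = 15475 × 8.357651 = 129,334.6453

£129,334.65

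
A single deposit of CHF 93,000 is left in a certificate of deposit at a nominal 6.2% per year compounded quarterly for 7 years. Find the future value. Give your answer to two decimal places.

With 4 periods per year: i = 0.0155, n = 28.
93,000 × (1+0.0155)^28 = 93,000 × 1.538289 = 143,060.8909

CHF 143,060.89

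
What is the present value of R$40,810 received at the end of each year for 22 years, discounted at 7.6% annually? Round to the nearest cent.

R$429,801.27

Annuity factor a(22|0.076) = 10.531763; PV = 40810 × 10.531763 = 429,801.2652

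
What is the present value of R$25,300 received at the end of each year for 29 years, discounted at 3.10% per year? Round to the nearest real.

R$479,418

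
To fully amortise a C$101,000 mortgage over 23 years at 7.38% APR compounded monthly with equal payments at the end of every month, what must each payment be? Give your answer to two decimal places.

i = 0.0738/12 = 0.00615 per month; n = 23·12 = 276.
PMT = 101000 / ( [1 − (1+0.00615)^(−276)] / 0.00615 ) = 101000 / 132.664440 = 761.3193

C$761.32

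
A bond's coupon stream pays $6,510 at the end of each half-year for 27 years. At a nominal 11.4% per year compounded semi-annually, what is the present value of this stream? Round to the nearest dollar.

i = 0.114/2 = 0.057 per half-year; n = 27·2 = 54.
PV = PMT · [1 − (1+i)^(−n)] / i = 6510 · 16.664684 = 108,487.0905

$108,487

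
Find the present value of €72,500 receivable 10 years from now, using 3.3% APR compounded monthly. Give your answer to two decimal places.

€52,145.58

Periodic rate i = 0.033/12 = 0.00275; n = 10 × 12 = 120 periods.
PV = 72,500 / (1 + 0.00275)^120 = 72,500 / 1.390338 = 52,145.5831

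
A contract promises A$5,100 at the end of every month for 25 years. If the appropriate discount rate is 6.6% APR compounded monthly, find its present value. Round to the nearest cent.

A$748,383.16

i = 0.066/12 = 0.0055 per month; n = 25·12 = 300.
Annuity factor a(300|0.0055) = 146.741797; PV = 5100 × 146.741797 = 748,383.1628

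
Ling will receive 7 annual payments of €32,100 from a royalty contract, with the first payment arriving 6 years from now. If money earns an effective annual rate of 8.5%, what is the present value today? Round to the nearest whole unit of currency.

PV at t=5 (ordinary 7-year annuity): 32100 × a(7|0.085) = 32100 × 5.118514 = 164,304.2840
Discount back 5 years: 164,304.2840 × (1+0.085)^(−5) = 164,304.2840 × 0.665045 = 109,269.8121

€109,270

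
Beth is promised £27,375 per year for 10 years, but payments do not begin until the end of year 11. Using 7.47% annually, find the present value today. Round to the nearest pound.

PV at t=10 (ordinary 10-year annuity): 27375 × a(10|0.0747) = 27375 × 6.873493 = 188,161.8835
PV₀ = 188,161.8835 / (1+0.0747)^10 = 188,161.8835 / 2.055287 = 91,550.1717

£91,550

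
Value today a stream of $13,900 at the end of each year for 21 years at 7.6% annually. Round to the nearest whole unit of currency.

Annuity factor a(21|0.076) = 10.332177; PV = 13900 × 10.332177 = 143,617.2664

$143,617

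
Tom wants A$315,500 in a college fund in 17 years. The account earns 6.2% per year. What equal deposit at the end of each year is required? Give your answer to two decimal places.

A$10,986.48

FV-annuity factor = 28.717111; PMT = 315500 / 28.717111 = 10,986.4814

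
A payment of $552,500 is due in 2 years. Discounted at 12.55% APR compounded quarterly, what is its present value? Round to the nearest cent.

$431,518.56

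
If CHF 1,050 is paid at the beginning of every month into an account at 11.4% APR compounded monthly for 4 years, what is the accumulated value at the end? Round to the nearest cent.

CHF 64,084.76

Periodic rate i = 0.114/12 = 0.0095; n = 4 × 12 = 48 periods.
Accumulation factor s(48|0.0095) × (1+i) = 61.033103; FV = 1050 × 61.033103 = 64,084.7585
(Beginning-of-period payments → annuity-due factor ×(1+i).)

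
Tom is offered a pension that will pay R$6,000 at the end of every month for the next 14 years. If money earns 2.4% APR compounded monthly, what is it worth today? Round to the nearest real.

With 12 periods per year: i = 0.002, n = 168.
PV = 6000 × [1 − (1+0.002)^(−168)] / 0.002 = 6000 × 142.568530 = 855,411.1808

R$855,411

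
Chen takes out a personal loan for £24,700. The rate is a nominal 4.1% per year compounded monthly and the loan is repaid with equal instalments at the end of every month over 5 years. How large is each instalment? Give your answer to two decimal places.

i = 0.041/12 = 0.00341667 per month; n = 5·12 = 60.
PMT = 24700 / ( [1 − (1+0.00341667)^(−60)] / 0.00341667 ) = 24700 / 54.166240 = 456.0036

£456.00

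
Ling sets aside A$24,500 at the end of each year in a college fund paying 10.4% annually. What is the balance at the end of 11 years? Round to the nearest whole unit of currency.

Accumulation factor s(11|0.104) = 18.935954; FV = 24500 × 18.935954 = 463,930.8622

A$463,931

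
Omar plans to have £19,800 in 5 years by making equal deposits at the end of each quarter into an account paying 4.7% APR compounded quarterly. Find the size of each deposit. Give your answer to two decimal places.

£884.01

Periodic rate i = 0.047/4 = 0.01175; n = 5 × 4 = 20 periods.
FV-annuity factor = 22.398055; PMT = 19800 / 22.398055 = 884.0053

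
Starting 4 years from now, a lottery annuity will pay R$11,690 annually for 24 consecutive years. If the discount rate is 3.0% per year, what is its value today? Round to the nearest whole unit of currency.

Value one period before first payment (t=3): 11690 × [1 − (1+0.03)^(−24)] / 0.03 = 11690 × 16.935542 = 197,976.4874
PV₀ = 197,976.4874 / (1+0.03)^3 = 197,976.4874 / 1.092727 = 181,176.5312

R$181,177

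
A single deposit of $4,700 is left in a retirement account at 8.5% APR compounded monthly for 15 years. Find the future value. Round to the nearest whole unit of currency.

With 12 periods per year: i = 0.00708333, n = 180.
4,700 × (1+0.00708333)^180 = 4,700 × 3.562653 = 16,744.4707

$16,744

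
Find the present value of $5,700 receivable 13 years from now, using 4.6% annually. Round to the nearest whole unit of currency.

PV = FV·(1+i)^(−n) = 5,700 × 0.557299 = 3,176.6031

$3,177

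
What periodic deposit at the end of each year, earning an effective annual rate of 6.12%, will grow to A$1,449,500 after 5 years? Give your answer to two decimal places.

FV-annuity factor = 5.650615; PMT = 1.4495e+06 / 5.650615 = 256,520.7716

A$256,520.77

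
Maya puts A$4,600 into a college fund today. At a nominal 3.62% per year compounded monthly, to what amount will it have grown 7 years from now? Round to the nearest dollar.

A$5,924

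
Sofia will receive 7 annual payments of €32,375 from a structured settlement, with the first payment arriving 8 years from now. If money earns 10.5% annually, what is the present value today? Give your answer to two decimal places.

€77,080.78

Value one period before first payment (t=7): 32375 × [1 − (1+0.105)^(−7)] / 0.105 = 32375 × 4.789303 = 155,053.6721
Discount back 7 years: 155,053.6721 × (1+0.105)^(−7) = 155,053.6721 × 0.497123 = 77,080.7816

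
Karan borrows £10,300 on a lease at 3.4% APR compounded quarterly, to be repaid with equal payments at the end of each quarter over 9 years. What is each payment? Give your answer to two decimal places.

£333.32

With 4 periods per year: i = 0.0085, n = 36.
Annuity-PV factor = 30.901234; PMT = 10300 / 30.901234 = 333.3200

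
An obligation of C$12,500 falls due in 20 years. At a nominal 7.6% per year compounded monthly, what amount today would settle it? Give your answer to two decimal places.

C$2,747.03

i = 0.076/12 = 0.00633333 per month; n = 20·12 = 240.
PV = FV·(1+i)^(−n) = 12,500 × 0.219763 = 2,747.0339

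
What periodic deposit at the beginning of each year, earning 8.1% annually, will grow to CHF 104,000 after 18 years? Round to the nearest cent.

PMT = 104000 / ( [(1+0.081)^18 − 1] / 0.081 × (1+i) ) = 104000 / 40.879771 = 2,544.0456

CHF 2,544.05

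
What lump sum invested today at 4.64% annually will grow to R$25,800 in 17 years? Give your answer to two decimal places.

R$11,933.24

PV = 25,800 / (1 + 0.0464)^17 = 25,800 / 2.162029 = 11,933.2374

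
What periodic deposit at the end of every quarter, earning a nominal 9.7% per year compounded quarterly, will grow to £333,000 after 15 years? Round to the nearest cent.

£2,515.07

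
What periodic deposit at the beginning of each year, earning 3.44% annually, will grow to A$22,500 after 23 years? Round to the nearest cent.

PMT = 22500 / ( [(1+0.0344)^23 − 1] / 0.0344 × (1+i) ) = 22500 / 35.388701 = 635.7961

A$635.80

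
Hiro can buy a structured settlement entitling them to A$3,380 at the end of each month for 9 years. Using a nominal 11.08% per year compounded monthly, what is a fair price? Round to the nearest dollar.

i = 0.1108/12 = 0.00923333 per month; n = 9·12 = 108.
PV = PMT · [1 − (1+i)^(−n)] / i = 3380 · 68.165761 = 230,400.2738

A$230,400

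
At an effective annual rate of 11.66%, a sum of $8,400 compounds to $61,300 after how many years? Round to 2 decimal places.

18.02 years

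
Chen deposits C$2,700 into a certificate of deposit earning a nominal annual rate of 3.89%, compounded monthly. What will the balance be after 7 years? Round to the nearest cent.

C$3,543.49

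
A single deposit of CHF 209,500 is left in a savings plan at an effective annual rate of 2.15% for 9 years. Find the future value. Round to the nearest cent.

CHF 253,705.20

209,500 × (1+0.0215)^9 = 209,500 × 1.211003 = 253,705.1984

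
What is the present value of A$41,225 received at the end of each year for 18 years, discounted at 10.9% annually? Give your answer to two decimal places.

Annuity factor a(18|0.109) = 7.749342; PV = 41225 × 7.749342 = 319,466.6277

A$319,466.63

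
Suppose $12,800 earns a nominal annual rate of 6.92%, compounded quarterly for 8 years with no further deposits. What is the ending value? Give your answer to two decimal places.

i = 0.0692/4 = 0.0173 per quarter; n = 8·4 = 32.
12,800 × (1+0.0173)^32 = 12,800 × 1.731288 = 22,160.4918

$22,160.49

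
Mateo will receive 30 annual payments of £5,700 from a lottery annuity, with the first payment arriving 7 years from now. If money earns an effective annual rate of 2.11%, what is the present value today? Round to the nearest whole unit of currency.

PV at t=6 (ordinary 30-year annuity): 5700 × a(30|0.0211) = 5700 × 22.061378 = 125,749.8534
Discount back 6 years: 125,749.8534 × (1+0.0211)^(−6) = 125,749.8534 × 0.882247 = 110,942.4699

£110,942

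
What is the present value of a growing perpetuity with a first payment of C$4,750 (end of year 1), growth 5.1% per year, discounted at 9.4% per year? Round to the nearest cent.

PV = PMT / (i − g) = 4750 / (0.094 − 0.051) = 4750 / 0.043000 = 110,465.1163

C$110,465.12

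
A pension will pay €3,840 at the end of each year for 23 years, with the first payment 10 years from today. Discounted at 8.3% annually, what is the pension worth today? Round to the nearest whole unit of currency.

Value one period before first payment (t=9): 3840 × [1 − (1+0.083)^(−23)] / 0.083 = 3840 × 10.123030 = 38,872.4360
Discount back 9 years: 38,872.4360 × (1+0.083)^(−9) = 38,872.4360 × 0.487915 = 18,966.4324

€18,966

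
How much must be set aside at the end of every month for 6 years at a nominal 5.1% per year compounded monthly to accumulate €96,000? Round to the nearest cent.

€1,142.53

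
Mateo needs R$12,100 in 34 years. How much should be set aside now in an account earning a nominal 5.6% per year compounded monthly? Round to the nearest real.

R$1,811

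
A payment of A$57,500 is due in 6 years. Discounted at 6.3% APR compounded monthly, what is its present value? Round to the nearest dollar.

Periodic rate i = 0.063/12 = 0.00525; n = 6 × 12 = 72 periods.
PV = 57,500 / (1 + 0.00525)^72 = 57,500 / 1.457921 = 39,439.7322

A$39,440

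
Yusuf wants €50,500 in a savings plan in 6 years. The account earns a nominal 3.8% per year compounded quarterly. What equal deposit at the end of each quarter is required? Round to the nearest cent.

€1,883.34

Periodic rate i = 0.038/4 = 0.0095; n = 6 × 4 = 24 periods.
PMT = 50500 / ( [(1+0.0095)^24 − 1] / 0.0095 ) = 50500 / 26.814133 = 1,883.3352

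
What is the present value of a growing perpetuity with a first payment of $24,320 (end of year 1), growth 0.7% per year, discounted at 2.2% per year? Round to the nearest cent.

PV = PMT / (i − g) = 24320 / (0.022 − 0.007) = 24320 / 0.015000 = 1,621,333.3333

$1,621,333.33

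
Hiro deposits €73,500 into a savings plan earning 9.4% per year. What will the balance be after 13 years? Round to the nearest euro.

€236,327

73,500 × (1+0.094)^13 = 73,500 × 3.215327 = 236,326.5555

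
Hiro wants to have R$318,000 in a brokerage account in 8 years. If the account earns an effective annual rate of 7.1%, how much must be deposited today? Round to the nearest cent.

R$183,700.93

PV = 318,000 / (1 + 0.071)^8 = 318,000 / 1.731075 = 183,700.9293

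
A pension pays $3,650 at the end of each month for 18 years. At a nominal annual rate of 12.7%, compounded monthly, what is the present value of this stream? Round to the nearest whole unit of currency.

With 12 periods per year: i = 0.0105833, n = 216.
PV = 3650 × [1 − (1+0.0105833)^(−216)] / 0.0105833 = 3650 × 84.765260 = 309,393.1988

$309,393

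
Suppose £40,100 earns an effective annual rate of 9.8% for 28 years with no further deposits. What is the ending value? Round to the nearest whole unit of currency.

FV = 40,100 × (1 + 0.098)^28 = 549,553.3958

£549,553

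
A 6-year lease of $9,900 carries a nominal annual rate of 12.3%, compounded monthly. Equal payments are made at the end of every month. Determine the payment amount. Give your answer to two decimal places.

$195.09

i = 0.123/12 = 0.01025 per month; n = 6·12 = 72.
PMT = 9900 / ( [1 − (1+0.01025)^(−72)] / 0.01025 ) = 9900 / 50.744547 = 195.0949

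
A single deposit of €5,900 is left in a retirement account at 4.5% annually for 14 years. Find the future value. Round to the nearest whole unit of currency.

€10,926

5,900 × (1+0.045)^14 = 5,900 × 1.851945 = 10,926.4750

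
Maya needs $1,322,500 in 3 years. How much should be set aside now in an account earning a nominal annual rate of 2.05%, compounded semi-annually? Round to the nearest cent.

$1,244,006.15

With 2 periods per year: i = 0.01025, n = 6.
Discount factor = (1+0.01025)^(−6) = 0.940647; PV = 1,322,500 × 0.940647 = 1,244,006.1461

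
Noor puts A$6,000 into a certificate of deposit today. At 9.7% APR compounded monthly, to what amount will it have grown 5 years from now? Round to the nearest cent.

A$9,726.07

With 12 periods per year: i = 0.00808333, n = 60.
6,000 × (1+0.00808333)^60 = 6,000 × 1.621011 = 9,726.0686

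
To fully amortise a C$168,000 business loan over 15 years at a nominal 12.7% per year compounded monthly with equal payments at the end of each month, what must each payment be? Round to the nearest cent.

With 12 periods per year: i = 0.0105833, n = 180.
PMT = 168000 / ( [1 − (1+0.0105833)^(−180)] / 0.0105833 ) = 168000 / 80.284739 = 2,092.5521

C$2,092.55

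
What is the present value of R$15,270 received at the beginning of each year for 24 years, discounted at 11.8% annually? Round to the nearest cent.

R$134,727.41

PV = PMT · [1 − (1+i)^(−n)] / i × (1+i) = 15270 · 8.823013 = 134,727.4104
Payments are at the start of each period, so multiply by (1+i).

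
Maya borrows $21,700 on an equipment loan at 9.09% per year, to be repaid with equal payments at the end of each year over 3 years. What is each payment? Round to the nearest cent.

PMT = 21700 / ( [1 − (1+0.0909)^(−3)] / 0.0909 ) = 21700 / 2.527240 = 8,586.4422

$8,586.44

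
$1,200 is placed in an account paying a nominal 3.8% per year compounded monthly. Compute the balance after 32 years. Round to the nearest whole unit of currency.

$4,041

Periodic rate i = 0.038/12 = 0.00316667; n = 32 × 12 = 384 periods.
FV = PV·(1+i)^n = 1,200 × 3.367191 = 4,040.6286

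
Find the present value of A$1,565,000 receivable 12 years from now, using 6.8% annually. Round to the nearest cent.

PV = FV·(1+i)^(−n) = 1,565,000 × 0.454093 = 710,655.8077

A$710,655.81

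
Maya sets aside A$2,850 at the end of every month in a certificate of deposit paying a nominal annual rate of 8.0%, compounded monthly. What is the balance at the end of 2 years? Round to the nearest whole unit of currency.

Periodic rate i = 0.08/12 = 0.00666667; n = 2 × 12 = 24 periods.
Accumulation factor s(24|0.00666667) = 25.933190; FV = 2850 × 25.933190 = 73,909.5908

A$73,910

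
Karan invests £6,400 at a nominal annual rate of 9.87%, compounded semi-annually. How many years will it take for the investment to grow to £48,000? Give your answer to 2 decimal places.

Periodic rate i = 0.0987/2 = 0.04935.
n = ln(48000/6400) / ln(1+0.04935) = ln(7.50000) / 0.048171 = 41.8282 half-years
= 41.8282/2 years

20.91 years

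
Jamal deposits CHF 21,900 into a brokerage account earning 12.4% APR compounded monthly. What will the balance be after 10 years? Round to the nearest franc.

i = 0.124/12 = 0.0103333 per month; n = 10·12 = 120.
FV = PV·(1+i)^n = 21,900 × 3.433696 = 75,197.9346

CHF 75,198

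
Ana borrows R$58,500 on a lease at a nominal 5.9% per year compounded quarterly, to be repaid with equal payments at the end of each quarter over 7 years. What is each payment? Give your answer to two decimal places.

R$2,565.49

With 4 periods per year: i = 0.01475, n = 28.
PMT = 58500 / ( [1 − (1+0.01475)^(−28)] / 0.01475 ) = 58500 / 22.802642 = 2,565.4922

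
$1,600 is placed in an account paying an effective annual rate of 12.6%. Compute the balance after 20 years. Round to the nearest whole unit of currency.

1,600 × (1+0.126)^20 = 1,600 × 10.734154 = 17,174.6459

$17,175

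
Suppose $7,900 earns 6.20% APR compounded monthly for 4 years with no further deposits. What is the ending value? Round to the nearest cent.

$10,117.07

Periodic rate i = 0.062/12 = 0.00516667; n = 4 × 12 = 48 periods.
7,900 × (1+0.00516667)^48 = 7,900 × 1.280642 = 10,117.0720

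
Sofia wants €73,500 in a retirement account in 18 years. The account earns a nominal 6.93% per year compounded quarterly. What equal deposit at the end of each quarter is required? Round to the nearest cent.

i = 0.0693/4 = 0.017325 per quarter; n = 18·4 = 72.
FV-annuity factor = 141.084523; PMT = 73500 / 141.084523 = 520.9643

€520.96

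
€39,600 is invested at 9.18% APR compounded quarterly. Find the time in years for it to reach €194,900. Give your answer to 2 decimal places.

Periodic rate i = 0.0918/4 = 0.02295.
(1+i)^n = 194900/39600 = 4.92172, so n = ln 4.92172 / ln 1.02295 = 70.2342 quarters
= 70.2342/4 years

17.56 years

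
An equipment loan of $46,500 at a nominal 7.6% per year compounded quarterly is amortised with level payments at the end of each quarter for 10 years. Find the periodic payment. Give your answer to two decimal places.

$1,670.17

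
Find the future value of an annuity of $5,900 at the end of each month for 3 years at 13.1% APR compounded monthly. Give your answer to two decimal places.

$258,483.16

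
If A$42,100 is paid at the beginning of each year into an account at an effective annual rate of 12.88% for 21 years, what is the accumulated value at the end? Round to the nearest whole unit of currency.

A$4,329,331

FV = 42100 × [(1+0.1288)^21 − 1] / 0.1288 × (1+i) = 42100 × 102.834472 = 4,329,331.2904
Payments are at the start of each period, so multiply by (1+i).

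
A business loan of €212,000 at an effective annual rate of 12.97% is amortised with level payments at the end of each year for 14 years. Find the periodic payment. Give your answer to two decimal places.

€33,587.47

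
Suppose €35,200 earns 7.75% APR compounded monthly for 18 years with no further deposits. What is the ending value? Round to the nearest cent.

€141,395.47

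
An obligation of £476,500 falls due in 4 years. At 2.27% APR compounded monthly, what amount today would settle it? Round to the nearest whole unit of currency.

Periodic rate i = 0.0227/12 = 0.00189167; n = 4 × 12 = 48 periods.
PV = FV·(1+i)^(−n) = 476,500 × 0.913279 = 435,177.2836

£435,177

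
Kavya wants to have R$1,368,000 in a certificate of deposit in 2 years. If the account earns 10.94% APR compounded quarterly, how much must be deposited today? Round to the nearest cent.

R$1,102,398.71

With 4 periods per year: i = 0.02735, n = 8.
Discount factor = (1+0.02735)^(−8) = 0.805847; PV = 1,368,000 × 0.805847 = 1,102,398.7072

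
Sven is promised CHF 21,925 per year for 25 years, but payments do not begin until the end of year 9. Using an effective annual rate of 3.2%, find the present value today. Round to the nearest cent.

CHF 290,236.31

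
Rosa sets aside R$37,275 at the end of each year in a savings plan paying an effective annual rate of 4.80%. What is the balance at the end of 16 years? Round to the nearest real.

FV = 37275 × [(1+0.048)^16 − 1] / 0.048 = 37275 × 23.276893 = 867,646.1820

R$867,646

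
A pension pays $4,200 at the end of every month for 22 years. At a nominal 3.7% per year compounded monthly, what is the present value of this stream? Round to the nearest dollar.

$757,856

Periodic rate i = 0.037/12 = 0.00308333; n = 22 × 12 = 264 periods.
Annuity factor a(264|0.00308333) = 180.441916; PV = 4200 × 180.441916 = 757,856.0459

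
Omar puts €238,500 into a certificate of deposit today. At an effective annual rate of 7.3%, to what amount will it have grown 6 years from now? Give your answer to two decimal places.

FV = 238,500 × (1 + 0.073)^6 = 363,987.7060

€363,987.71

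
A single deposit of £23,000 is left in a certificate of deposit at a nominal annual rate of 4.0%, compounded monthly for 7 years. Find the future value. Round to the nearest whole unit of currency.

Periodic rate i = 0.04/12 = 0.00333333; n = 7 × 12 = 84 periods.
FV = 23,000 × (1 + 0.00333333)^84 = 30,417.8189

£30,418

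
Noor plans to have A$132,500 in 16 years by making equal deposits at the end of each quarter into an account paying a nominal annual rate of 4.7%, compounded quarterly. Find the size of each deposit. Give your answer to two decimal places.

With 4 periods per year: i = 0.01175, n = 64.
FV-annuity factor = 94.634872; PMT = 132500 / 94.634872 = 1,400.1181

A$1,400.12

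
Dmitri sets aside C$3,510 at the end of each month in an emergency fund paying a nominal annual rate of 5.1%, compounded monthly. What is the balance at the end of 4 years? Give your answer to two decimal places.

C$186,457.95

With 12 periods per year: i = 0.00425, n = 48.
FV = 3510 × [(1+0.00425)^48 − 1] / 0.00425 = 3510 × 53.121922 = 186,457.9468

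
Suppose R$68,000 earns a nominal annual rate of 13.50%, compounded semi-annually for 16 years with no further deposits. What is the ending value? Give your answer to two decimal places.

R$549,896.80

i = 0.135/2 = 0.0675 per half-year; n = 16·2 = 32.
FV = 68,000 × (1 + 0.0675)^32 = 549,896.7982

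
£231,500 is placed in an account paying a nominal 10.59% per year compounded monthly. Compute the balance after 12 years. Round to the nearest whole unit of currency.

£820,411

i = 0.1059/12 = 0.008825 per month; n = 12·12 = 144.
FV = PV·(1+i)^n = 231,500 × 3.543891 = 820,410.8423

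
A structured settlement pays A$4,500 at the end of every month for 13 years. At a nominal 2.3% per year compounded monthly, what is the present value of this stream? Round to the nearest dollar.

A$606,275

Periodic rate i = 0.023/12 = 0.00191667; n = 13 × 12 = 156 periods.
PV = PMT · [1 − (1+i)^(−n)] / i = 4500 · 134.727831 = 606,275.2416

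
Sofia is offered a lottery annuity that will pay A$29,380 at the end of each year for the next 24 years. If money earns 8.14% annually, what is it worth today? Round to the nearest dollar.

PV = PMT · [1 − (1+i)^(−n)] / i = 29380 · 10.406981 = 305,757.1009

A$305,757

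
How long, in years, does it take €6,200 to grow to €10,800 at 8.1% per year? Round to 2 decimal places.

7.13 years

(1+i)^n = 10800/6200 = 1.74194, so n = ln 1.74194 / ln 1.081 = 7.1257 years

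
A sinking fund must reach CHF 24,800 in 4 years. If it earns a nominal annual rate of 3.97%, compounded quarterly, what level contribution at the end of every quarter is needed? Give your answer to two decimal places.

CHF 1,437.85

Periodic rate i = 0.0397/4 = 0.009925; n = 4 × 4 = 16 periods.
PMT = 24800 / ( [(1+0.009925)^16 − 1] / 0.009925 ) = 24800 / 17.247986 = 1,437.8491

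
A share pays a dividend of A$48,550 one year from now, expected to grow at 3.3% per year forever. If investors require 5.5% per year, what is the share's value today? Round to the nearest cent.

PV = D₁/(r − g) = 48550/(0.055 − 0.033) = 2,206,818.1818

A$2,206,818.18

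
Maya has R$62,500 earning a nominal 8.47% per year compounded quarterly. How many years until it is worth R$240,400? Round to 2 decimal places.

16.07 years

Periodic rate i = 0.0847/4 = 0.021175.
(1+i)^n = 240400/62500 = 3.84640, so n = ln 3.84640 / ln 1.02117 = 64.2905 quarters
= 64.2905/4 years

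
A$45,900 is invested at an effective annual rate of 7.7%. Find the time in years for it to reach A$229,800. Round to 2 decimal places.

21.71 years

n = ln(229800/45900) / ln(1+0.077) = ln(5.00654) / 0.074179 = 21.7142 years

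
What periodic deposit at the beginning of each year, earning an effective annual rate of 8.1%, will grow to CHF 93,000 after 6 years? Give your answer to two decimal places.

CHF 11,697.87

PMT = 93000 / ( [(1+0.081)^6 − 1] / 0.081 × (1+i) ) = 93000 / 7.950164 = 11,697.8717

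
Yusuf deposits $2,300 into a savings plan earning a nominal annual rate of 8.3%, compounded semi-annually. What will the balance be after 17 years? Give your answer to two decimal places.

$9,165.23

Periodic rate i = 0.083/2 = 0.0415; n = 17 × 2 = 34 periods.
FV = 2,300 × (1 + 0.0415)^34 = 9,165.2256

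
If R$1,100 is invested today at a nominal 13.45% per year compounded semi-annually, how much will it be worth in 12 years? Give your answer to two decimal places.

Periodic rate i = 0.1345/2 = 0.06725; n = 12 × 2 = 24 periods.
FV = PV·(1+i)^n = 1,100 × 4.768567 = 5,245.4241

R$5,245.42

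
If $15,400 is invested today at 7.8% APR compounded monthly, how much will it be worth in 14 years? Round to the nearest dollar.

i = 0.078/12 = 0.0065 per month; n = 14·12 = 168.
FV = PV·(1+i)^n = 15,400 × 2.969716 = 45,733.6254

$45,734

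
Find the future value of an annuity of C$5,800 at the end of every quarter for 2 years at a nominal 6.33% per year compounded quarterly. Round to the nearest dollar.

C$49,053

With 4 periods per year: i = 0.015825, n = 8.
FV = 5800 × [(1+0.015825)^8 − 1] / 0.015825 = 5800 × 8.457405 = 49,052.9494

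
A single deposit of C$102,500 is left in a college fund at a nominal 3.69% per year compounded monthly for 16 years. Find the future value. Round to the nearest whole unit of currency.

i = 0.0369/12 = 0.003075 per month; n = 16·12 = 192.
FV = 102,500 × (1 + 0.003075)^192 = 184,815.2939

C$184,815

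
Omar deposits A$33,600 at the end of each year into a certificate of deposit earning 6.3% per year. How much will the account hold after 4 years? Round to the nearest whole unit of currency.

A$147,643

FV = 33600 × [(1+0.063)^4 − 1] / 0.063 = 33600 × 4.394126 = 147,642.6352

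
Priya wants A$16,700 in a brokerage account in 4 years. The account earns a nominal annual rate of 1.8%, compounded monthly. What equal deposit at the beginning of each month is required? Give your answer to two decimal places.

A$335.30

Periodic rate i = 0.018/12 = 0.0015; n = 4 × 12 = 48 periods.
PMT = 16700 / ( [(1+0.0015)^48 − 1] / 0.0015 × (1+i) ) = 16700 / 49.806179 = 335.2998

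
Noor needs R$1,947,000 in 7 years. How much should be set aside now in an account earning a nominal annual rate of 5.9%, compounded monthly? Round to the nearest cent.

R$1,289,560.81

Periodic rate i = 0.059/12 = 0.00491667; n = 7 × 12 = 84 periods.
PV = 1,947,000 / (1 + 0.00491667)^84 = 1,947,000 / 1.509816 = 1,289,560.8091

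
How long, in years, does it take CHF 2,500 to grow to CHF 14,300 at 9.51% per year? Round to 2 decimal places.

n = ln(14300/2500) / ln(1+0.0951) = ln(5.72000) / 0.090846 = 19.1970 years

19.20 years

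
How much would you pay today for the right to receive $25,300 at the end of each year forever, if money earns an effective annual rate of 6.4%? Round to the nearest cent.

PV = PMT / i = 25300 / 0.064 = 395,312.5000

$395,312.50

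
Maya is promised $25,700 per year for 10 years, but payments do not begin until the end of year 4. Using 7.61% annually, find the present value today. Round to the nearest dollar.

$140,857

Value one period before first payment (t=3): 25700 × [1 − (1+0.0761)^(−10)] / 0.0761 = 25700 × 6.829737 = 175,524.2523
Discount back 3 years: 175,524.2523 × (1+0.0761)^(−3) = 175,524.2523 × 0.802495 = 140,857.2605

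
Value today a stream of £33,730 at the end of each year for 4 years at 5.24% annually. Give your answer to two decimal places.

Annuity factor a(4|0.0524) = 3.526271; PV = 33730 × 3.526271 = 118,941.1142

£118,941.11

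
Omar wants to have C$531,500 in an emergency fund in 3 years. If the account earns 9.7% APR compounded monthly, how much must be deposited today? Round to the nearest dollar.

i = 0.097/12 = 0.00808333 per month; n = 3·12 = 36.
Discount factor = (1+0.00808333)^(−36) = 0.748391; PV = 531,500 × 0.748391 = 397,769.6317

C$397,770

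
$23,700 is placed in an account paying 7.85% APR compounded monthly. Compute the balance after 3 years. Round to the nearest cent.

$29,970.34

Periodic rate i = 0.0785/12 = 0.00654167; n = 3 × 12 = 36 periods.
23,700 × (1+0.00654167)^36 = 23,700 × 1.264571 = 29,970.3365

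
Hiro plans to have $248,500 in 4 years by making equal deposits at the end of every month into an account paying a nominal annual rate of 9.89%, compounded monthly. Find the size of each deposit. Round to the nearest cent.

$4,241.43

With 12 periods per year: i = 0.00824167, n = 48.
PMT = 248500 / ( [(1+0.00824167)^48 − 1] / 0.00824167 ) = 248500 / 58.588752 = 4,241.4285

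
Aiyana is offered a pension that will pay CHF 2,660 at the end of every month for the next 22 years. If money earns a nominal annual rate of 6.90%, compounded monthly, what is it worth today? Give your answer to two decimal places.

CHF 360,786.40

i = 0.069/12 = 0.00575 per month; n = 22·12 = 264.
PV = 2660 × [1 − (1+0.00575)^(−264)] / 0.00575 = 2660 × 135.633983 = 360,786.3954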